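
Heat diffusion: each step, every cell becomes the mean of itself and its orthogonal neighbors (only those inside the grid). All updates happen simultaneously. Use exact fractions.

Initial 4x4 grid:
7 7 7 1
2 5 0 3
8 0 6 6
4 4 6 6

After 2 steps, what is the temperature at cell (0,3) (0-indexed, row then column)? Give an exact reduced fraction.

Step 1: cell (0,3) = 11/3
Step 2: cell (0,3) = 119/36
Full grid after step 2:
  52/9 1103/240 1087/240 119/36
  257/60 118/25 337/100 937/240
  71/15 18/5 463/100 347/80
  37/9 71/15 93/20 67/12

Answer: 119/36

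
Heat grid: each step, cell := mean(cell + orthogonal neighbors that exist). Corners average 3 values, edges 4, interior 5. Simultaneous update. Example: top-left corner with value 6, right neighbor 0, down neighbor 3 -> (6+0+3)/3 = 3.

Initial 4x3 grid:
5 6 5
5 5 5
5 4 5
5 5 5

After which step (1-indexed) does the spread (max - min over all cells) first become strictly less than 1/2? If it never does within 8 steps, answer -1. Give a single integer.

Answer: 2

Derivation:
Step 1: max=16/3, min=19/4, spread=7/12
Step 2: max=251/48, min=481/100, spread=503/1200
  -> spread < 1/2 first at step 2
Step 3: max=74261/14400, min=23237/4800, spread=91/288
Step 4: max=4421839/864000, min=210217/43200, spread=217499/864000
Step 5: max=263939741/51840000, min=84273197/17280000, spread=222403/1036800
Step 6: max=15766638919/3110400000, min=5074056823/1036800000, spread=10889369/62208000
Step 7: max=943094824421/186624000000, min=305188269557/62208000000, spread=110120063/746496000
Step 8: max=56434570502239/11197440000000, min=18356302267663/3732480000000, spread=5462654797/44789760000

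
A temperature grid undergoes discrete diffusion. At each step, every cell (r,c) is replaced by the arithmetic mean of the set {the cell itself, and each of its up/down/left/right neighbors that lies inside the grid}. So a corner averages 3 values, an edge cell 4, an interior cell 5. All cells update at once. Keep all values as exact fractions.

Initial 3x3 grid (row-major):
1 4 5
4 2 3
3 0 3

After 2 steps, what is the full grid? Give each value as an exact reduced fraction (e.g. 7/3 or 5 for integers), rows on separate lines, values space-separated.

Answer: 17/6 63/20 41/12
313/120 267/100 237/80
41/18 67/30 29/12

Derivation:
After step 1:
  3 3 4
  5/2 13/5 13/4
  7/3 2 2
After step 2:
  17/6 63/20 41/12
  313/120 267/100 237/80
  41/18 67/30 29/12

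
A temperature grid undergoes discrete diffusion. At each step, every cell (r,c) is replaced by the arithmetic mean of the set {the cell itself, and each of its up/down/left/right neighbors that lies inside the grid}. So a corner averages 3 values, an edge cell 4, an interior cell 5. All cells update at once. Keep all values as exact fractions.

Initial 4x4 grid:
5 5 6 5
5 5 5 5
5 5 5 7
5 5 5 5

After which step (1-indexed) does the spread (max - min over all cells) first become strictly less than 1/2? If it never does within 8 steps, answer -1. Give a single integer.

Step 1: max=17/3, min=5, spread=2/3
Step 2: max=331/60, min=5, spread=31/60
Step 3: max=2911/540, min=5, spread=211/540
  -> spread < 1/2 first at step 3
Step 4: max=289189/54000, min=7553/1500, spread=17281/54000
Step 5: max=8612903/1620000, min=136501/27000, spread=422843/1620000
Step 6: max=257334241/48600000, min=171403/33750, spread=10513921/48600000
Step 7: max=7693954739/1458000000, min=24768787/4860000, spread=263318639/1458000000
Step 8: max=230161658591/43740000000, min=2069879461/405000000, spread=6614676803/43740000000

Answer: 3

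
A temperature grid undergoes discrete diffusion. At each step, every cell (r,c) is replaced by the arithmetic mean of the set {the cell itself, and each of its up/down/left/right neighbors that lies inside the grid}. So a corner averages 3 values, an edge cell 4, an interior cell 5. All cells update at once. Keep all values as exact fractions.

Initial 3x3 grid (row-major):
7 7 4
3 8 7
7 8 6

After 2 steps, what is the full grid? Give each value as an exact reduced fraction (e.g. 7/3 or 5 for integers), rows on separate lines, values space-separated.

After step 1:
  17/3 13/2 6
  25/4 33/5 25/4
  6 29/4 7
After step 2:
  221/36 743/120 25/4
  1471/240 657/100 517/80
  13/2 537/80 41/6

Answer: 221/36 743/120 25/4
1471/240 657/100 517/80
13/2 537/80 41/6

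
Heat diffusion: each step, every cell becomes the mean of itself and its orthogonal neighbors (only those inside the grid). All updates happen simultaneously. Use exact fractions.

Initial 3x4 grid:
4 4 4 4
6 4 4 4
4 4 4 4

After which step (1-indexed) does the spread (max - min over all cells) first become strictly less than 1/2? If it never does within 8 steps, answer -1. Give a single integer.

Step 1: max=14/3, min=4, spread=2/3
Step 2: max=547/120, min=4, spread=67/120
Step 3: max=4757/1080, min=4, spread=437/1080
  -> spread < 1/2 first at step 3
Step 4: max=1885531/432000, min=2009/500, spread=29951/86400
Step 5: max=16767821/3888000, min=13658/3375, spread=206761/777600
Step 6: max=6676995571/1555200000, min=10965671/2700000, spread=14430763/62208000
Step 7: max=398355741689/93312000000, min=881652727/216000000, spread=139854109/746496000
Step 8: max=23817351890251/5598720000000, min=79611228977/19440000000, spread=7114543559/44789760000

Answer: 3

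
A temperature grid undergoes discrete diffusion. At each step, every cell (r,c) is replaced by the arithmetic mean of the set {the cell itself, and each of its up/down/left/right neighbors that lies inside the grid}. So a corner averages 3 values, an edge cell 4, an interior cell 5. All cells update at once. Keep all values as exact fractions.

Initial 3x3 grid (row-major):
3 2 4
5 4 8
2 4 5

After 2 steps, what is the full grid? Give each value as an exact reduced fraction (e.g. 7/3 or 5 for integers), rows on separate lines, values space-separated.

Answer: 121/36 317/80 79/18
151/40 407/100 1211/240
131/36 1061/240 44/9

Derivation:
After step 1:
  10/3 13/4 14/3
  7/2 23/5 21/4
  11/3 15/4 17/3
After step 2:
  121/36 317/80 79/18
  151/40 407/100 1211/240
  131/36 1061/240 44/9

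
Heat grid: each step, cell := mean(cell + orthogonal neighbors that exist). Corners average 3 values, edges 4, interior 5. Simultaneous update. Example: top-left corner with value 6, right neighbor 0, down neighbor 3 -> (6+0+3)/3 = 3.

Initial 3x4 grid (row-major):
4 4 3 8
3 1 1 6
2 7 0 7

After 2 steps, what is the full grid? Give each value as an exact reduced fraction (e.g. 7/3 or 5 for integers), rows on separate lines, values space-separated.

After step 1:
  11/3 3 4 17/3
  5/2 16/5 11/5 11/2
  4 5/2 15/4 13/3
After step 2:
  55/18 52/15 223/60 91/18
  401/120 67/25 373/100 177/40
  3 269/80 767/240 163/36

Answer: 55/18 52/15 223/60 91/18
401/120 67/25 373/100 177/40
3 269/80 767/240 163/36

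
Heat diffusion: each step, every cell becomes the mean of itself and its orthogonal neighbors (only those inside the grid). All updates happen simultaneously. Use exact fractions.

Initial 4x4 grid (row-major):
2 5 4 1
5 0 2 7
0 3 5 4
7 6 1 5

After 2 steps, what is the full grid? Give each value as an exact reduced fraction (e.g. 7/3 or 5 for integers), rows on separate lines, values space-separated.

After step 1:
  4 11/4 3 4
  7/4 3 18/5 7/2
  15/4 14/5 3 21/4
  13/3 17/4 17/4 10/3
After step 2:
  17/6 51/16 267/80 7/2
  25/8 139/50 161/50 327/80
  379/120 84/25 189/50 181/48
  37/9 469/120 89/24 77/18

Answer: 17/6 51/16 267/80 7/2
25/8 139/50 161/50 327/80
379/120 84/25 189/50 181/48
37/9 469/120 89/24 77/18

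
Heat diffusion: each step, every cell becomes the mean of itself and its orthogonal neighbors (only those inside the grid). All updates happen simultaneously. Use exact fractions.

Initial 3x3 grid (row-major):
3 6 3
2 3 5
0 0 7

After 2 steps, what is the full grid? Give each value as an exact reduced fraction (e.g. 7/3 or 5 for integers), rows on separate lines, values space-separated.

After step 1:
  11/3 15/4 14/3
  2 16/5 9/2
  2/3 5/2 4
After step 2:
  113/36 917/240 155/36
  143/60 319/100 491/120
  31/18 311/120 11/3

Answer: 113/36 917/240 155/36
143/60 319/100 491/120
31/18 311/120 11/3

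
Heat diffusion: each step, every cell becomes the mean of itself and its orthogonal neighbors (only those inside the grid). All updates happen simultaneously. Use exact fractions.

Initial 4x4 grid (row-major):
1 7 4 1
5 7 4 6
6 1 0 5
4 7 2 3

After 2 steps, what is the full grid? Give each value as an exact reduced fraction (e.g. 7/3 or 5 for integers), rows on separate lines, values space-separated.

After step 1:
  13/3 19/4 4 11/3
  19/4 24/5 21/5 4
  4 21/5 12/5 7/2
  17/3 7/2 3 10/3
After step 2:
  83/18 1073/240 997/240 35/9
  1073/240 227/50 97/25 461/120
  1117/240 189/50 173/50 397/120
  79/18 491/120 367/120 59/18

Answer: 83/18 1073/240 997/240 35/9
1073/240 227/50 97/25 461/120
1117/240 189/50 173/50 397/120
79/18 491/120 367/120 59/18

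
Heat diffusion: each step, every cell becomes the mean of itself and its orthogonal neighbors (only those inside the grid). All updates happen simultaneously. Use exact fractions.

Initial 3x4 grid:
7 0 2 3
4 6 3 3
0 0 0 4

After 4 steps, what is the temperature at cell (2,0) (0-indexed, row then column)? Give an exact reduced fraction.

Answer: 333913/129600

Derivation:
Step 1: cell (2,0) = 4/3
Step 2: cell (2,0) = 85/36
Step 3: cell (2,0) = 2563/1080
Step 4: cell (2,0) = 333913/129600
Full grid after step 4:
  410513/129600 638863/216000 608083/216000 347693/129600
  272423/96000 110357/40000 306871/120000 747029/288000
  333913/129600 514613/216000 516833/216000 311893/129600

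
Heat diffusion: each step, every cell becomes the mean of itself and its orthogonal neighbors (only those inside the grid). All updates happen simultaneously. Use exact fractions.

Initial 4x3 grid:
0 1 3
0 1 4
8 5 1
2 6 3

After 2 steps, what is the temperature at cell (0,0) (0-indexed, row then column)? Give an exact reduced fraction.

Step 1: cell (0,0) = 1/3
Step 2: cell (0,0) = 23/18
Full grid after step 2:
  23/18 129/80 37/18
  32/15 243/100 311/120
  233/60 87/25 391/120
  157/36 253/60 127/36

Answer: 23/18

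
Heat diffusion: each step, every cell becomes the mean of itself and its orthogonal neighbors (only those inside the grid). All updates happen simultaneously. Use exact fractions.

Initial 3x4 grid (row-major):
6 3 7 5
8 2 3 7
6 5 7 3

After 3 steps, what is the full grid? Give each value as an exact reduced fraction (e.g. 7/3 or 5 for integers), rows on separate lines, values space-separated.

Answer: 5531/1080 17957/3600 17587/3600 5641/1080
12683/2400 2461/500 2511/500 4001/800
722/135 4633/900 4403/900 2773/540

Derivation:
After step 1:
  17/3 9/2 9/2 19/3
  11/2 21/5 26/5 9/2
  19/3 5 9/2 17/3
After step 2:
  47/9 283/60 77/15 46/9
  217/40 122/25 229/50 217/40
  101/18 601/120 611/120 44/9
After step 3:
  5531/1080 17957/3600 17587/3600 5641/1080
  12683/2400 2461/500 2511/500 4001/800
  722/135 4633/900 4403/900 2773/540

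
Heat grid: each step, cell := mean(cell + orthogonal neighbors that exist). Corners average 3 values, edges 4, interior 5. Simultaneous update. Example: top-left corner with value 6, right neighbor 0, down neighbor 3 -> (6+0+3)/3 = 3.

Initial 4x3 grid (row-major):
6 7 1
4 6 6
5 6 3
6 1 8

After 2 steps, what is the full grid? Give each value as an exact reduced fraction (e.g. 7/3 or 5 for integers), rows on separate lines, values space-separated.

After step 1:
  17/3 5 14/3
  21/4 29/5 4
  21/4 21/5 23/4
  4 21/4 4
After step 2:
  191/36 317/60 41/9
  659/120 97/20 1213/240
  187/40 21/4 359/80
  29/6 349/80 5

Answer: 191/36 317/60 41/9
659/120 97/20 1213/240
187/40 21/4 359/80
29/6 349/80 5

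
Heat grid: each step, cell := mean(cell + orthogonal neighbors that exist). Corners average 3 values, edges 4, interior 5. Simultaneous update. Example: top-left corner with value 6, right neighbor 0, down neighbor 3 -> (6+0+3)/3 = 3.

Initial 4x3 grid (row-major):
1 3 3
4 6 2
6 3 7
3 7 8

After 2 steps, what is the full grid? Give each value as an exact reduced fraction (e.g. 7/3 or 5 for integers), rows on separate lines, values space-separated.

Answer: 61/18 731/240 125/36
871/240 107/25 473/120
1163/240 473/100 679/120
175/36 1423/240 211/36

Derivation:
After step 1:
  8/3 13/4 8/3
  17/4 18/5 9/2
  4 29/5 5
  16/3 21/4 22/3
After step 2:
  61/18 731/240 125/36
  871/240 107/25 473/120
  1163/240 473/100 679/120
  175/36 1423/240 211/36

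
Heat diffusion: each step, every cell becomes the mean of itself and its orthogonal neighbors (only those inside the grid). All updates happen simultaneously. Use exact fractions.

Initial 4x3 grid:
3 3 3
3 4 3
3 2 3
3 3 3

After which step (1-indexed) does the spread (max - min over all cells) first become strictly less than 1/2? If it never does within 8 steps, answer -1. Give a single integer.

Step 1: max=13/4, min=11/4, spread=1/2
Step 2: max=19/6, min=17/6, spread=1/3
  -> spread < 1/2 first at step 2
Step 3: max=3011/960, min=2749/960, spread=131/480
Step 4: max=26761/8640, min=25079/8640, spread=841/4320
Step 5: max=2130463/691200, min=2016737/691200, spread=56863/345600
Step 6: max=19048793/6220800, min=18276007/6220800, spread=386393/3110400
Step 7: max=1519787339/497664000, min=1466196661/497664000, spread=26795339/248832000
Step 8: max=18169955069/5971968000, min=17661852931/5971968000, spread=254051069/2985984000

Answer: 2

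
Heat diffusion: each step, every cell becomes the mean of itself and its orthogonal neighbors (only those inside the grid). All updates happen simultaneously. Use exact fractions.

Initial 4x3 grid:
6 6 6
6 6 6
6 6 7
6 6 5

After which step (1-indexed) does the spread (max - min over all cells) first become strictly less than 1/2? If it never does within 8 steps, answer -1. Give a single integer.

Answer: 2

Derivation:
Step 1: max=25/4, min=23/4, spread=1/2
Step 2: max=489/80, min=71/12, spread=47/240
  -> spread < 1/2 first at step 2
Step 3: max=14609/2400, min=28573/4800, spread=43/320
Step 4: max=130889/21600, min=258143/43200, spread=727/8640
Step 5: max=13064531/2160000, min=103563493/17280000, spread=63517/1152000
Step 6: max=117512711/19440000, min=932663963/155520000, spread=297509/6220800
Step 7: max=3521660087/583200000, min=56028115417/9331200000, spread=12737839/373248000
Step 8: max=105610884179/17496000000, min=3363101018603/559872000000, spread=131578201/4478976000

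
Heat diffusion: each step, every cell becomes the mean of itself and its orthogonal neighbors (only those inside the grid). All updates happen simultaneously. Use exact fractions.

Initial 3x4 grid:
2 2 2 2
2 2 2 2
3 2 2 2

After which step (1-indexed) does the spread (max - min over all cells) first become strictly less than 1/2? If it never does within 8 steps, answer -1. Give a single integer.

Step 1: max=7/3, min=2, spread=1/3
  -> spread < 1/2 first at step 1
Step 2: max=41/18, min=2, spread=5/18
Step 3: max=473/216, min=2, spread=41/216
Step 4: max=56057/25920, min=2, spread=4217/25920
Step 5: max=3319549/1555200, min=14479/7200, spread=38417/311040
Step 6: max=197824211/93312000, min=290597/144000, spread=1903471/18662400
Step 7: max=11798429089/5598720000, min=8755759/4320000, spread=18038617/223948800
Step 8: max=705114582851/335923200000, min=790526759/388800000, spread=883978523/13436928000

Answer: 1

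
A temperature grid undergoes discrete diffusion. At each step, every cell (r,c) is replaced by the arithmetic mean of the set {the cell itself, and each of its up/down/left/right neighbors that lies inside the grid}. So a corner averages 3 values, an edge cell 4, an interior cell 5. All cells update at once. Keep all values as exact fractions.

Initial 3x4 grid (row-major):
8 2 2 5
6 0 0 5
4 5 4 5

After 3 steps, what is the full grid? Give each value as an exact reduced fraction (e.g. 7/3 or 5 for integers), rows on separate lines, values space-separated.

After step 1:
  16/3 3 9/4 4
  9/2 13/5 11/5 15/4
  5 13/4 7/2 14/3
After step 2:
  77/18 791/240 229/80 10/3
  523/120 311/100 143/50 877/240
  17/4 287/80 817/240 143/36
After step 3:
  8591/2160 24383/7200 7411/2400 197/60
  28793/7200 10327/3000 19069/6000 49751/14400
  2927/720 8611/2400 24883/7200 3971/1080

Answer: 8591/2160 24383/7200 7411/2400 197/60
28793/7200 10327/3000 19069/6000 49751/14400
2927/720 8611/2400 24883/7200 3971/1080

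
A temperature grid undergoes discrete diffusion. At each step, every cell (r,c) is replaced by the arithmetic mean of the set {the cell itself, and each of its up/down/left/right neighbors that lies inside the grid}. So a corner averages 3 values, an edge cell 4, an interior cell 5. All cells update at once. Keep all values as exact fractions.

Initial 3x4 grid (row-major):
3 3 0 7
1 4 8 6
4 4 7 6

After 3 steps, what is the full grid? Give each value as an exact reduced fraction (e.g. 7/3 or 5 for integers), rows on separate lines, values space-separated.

Answer: 325/108 1249/360 403/90 2143/432
2363/720 301/75 5861/1200 16231/2880
67/18 1051/240 3929/720 2539/432

Derivation:
After step 1:
  7/3 5/2 9/2 13/3
  3 4 5 27/4
  3 19/4 25/4 19/3
After step 2:
  47/18 10/3 49/12 187/36
  37/12 77/20 53/10 269/48
  43/12 9/2 67/12 58/9
After step 3:
  325/108 1249/360 403/90 2143/432
  2363/720 301/75 5861/1200 16231/2880
  67/18 1051/240 3929/720 2539/432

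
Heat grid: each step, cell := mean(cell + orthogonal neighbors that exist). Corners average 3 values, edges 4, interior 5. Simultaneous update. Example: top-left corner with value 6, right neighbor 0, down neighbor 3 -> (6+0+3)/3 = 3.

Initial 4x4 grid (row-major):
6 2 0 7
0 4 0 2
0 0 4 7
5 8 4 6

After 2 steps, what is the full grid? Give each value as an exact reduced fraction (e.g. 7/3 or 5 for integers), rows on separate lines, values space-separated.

Answer: 49/18 547/240 41/16 37/12
457/240 119/50 249/100 55/16
677/240 129/50 369/100 209/48
59/18 1037/240 221/48 191/36

Derivation:
After step 1:
  8/3 3 9/4 3
  5/2 6/5 2 4
  5/4 16/5 3 19/4
  13/3 17/4 11/2 17/3
After step 2:
  49/18 547/240 41/16 37/12
  457/240 119/50 249/100 55/16
  677/240 129/50 369/100 209/48
  59/18 1037/240 221/48 191/36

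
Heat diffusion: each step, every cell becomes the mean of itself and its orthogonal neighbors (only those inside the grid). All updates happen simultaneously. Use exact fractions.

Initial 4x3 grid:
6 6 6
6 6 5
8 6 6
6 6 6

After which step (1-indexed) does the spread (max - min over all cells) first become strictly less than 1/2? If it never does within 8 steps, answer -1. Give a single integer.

Answer: 4

Derivation:
Step 1: max=20/3, min=17/3, spread=1
Step 2: max=391/60, min=689/120, spread=31/40
Step 3: max=3451/540, min=6269/1080, spread=211/360
Step 4: max=50909/8100, min=191051/32400, spread=839/2160
  -> spread < 1/2 first at step 4
Step 5: max=6079667/972000, min=5757887/972000, spread=5363/16200
Step 6: max=45261821/7290000, min=174007859/29160000, spread=93859/388800
Step 7: max=2705523139/437400000, min=10479438331/1749600000, spread=4568723/23328000
Step 8: max=323439295627/52488000000, min=631152124379/104976000000, spread=8387449/55987200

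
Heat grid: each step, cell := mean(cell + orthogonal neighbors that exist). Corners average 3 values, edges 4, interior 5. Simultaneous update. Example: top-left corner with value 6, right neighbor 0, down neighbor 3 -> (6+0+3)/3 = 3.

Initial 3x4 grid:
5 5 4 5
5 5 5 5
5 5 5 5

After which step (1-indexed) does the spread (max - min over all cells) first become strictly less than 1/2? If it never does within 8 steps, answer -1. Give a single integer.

Step 1: max=5, min=14/3, spread=1/3
  -> spread < 1/2 first at step 1
Step 2: max=5, min=569/120, spread=31/120
Step 3: max=5, min=5189/1080, spread=211/1080
Step 4: max=8953/1800, min=523103/108000, spread=14077/108000
Step 5: max=536317/108000, min=4719593/972000, spread=5363/48600
Step 6: max=297131/60000, min=142059191/29160000, spread=93859/1166400
Step 7: max=480663533/97200000, min=8537725519/1749600000, spread=4568723/69984000
Step 8: max=14398381111/2916000000, min=513099564371/104976000000, spread=8387449/167961600

Answer: 1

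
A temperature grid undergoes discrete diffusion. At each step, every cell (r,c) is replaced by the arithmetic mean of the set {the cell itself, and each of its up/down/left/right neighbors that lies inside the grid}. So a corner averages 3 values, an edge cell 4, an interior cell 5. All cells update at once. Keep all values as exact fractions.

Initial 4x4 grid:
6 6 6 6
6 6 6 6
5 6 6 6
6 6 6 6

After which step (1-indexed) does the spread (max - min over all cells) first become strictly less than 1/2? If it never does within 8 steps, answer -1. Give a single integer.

Answer: 1

Derivation:
Step 1: max=6, min=17/3, spread=1/3
  -> spread < 1/2 first at step 1
Step 2: max=6, min=689/120, spread=31/120
Step 3: max=6, min=6269/1080, spread=211/1080
Step 4: max=6, min=631157/108000, spread=16843/108000
Step 5: max=53921/9000, min=5693357/972000, spread=130111/972000
Step 6: max=3232841/540000, min=171317633/29160000, spread=3255781/29160000
Step 7: max=3228893/540000, min=5148446309/874800000, spread=82360351/874800000
Step 8: max=580693559/97200000, min=154712683109/26244000000, spread=2074577821/26244000000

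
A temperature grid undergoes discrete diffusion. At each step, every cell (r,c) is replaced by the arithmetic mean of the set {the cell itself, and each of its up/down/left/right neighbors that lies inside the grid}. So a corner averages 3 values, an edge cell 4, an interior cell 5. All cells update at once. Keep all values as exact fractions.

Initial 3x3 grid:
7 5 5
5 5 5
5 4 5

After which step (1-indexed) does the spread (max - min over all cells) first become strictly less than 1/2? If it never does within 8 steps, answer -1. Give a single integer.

Answer: 4

Derivation:
Step 1: max=17/3, min=14/3, spread=1
Step 2: max=50/9, min=1133/240, spread=601/720
Step 3: max=718/135, min=10363/2160, spread=25/48
Step 4: max=170489/32400, min=634481/129600, spread=211/576
  -> spread < 1/2 first at step 4
Step 5: max=5040929/972000, min=38328307/7776000, spread=1777/6912
Step 6: max=601167851/116640000, min=2320459529/466560000, spread=14971/82944
Step 7: max=2240825167/437400000, min=139865657563/27993600000, spread=126121/995328
Step 8: max=2143903403309/419904000000, min=8426199691361/1679616000000, spread=1062499/11943936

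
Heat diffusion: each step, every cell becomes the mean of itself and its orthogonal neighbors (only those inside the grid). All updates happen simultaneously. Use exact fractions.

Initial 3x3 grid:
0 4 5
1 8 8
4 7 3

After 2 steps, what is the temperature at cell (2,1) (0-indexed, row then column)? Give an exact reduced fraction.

Answer: 211/40

Derivation:
Step 1: cell (2,1) = 11/2
Step 2: cell (2,1) = 211/40
Full grid after step 2:
  55/18 1031/240 191/36
  871/240 123/25 349/60
  17/4 211/40 35/6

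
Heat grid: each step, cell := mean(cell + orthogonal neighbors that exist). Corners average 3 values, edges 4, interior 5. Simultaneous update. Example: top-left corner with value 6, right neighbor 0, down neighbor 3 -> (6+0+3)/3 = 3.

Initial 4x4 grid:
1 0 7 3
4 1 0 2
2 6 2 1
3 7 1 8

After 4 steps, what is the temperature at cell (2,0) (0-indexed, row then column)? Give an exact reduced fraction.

Step 1: cell (2,0) = 15/4
Step 2: cell (2,0) = 267/80
Step 3: cell (2,0) = 7741/2400
Step 4: cell (2,0) = 46187/14400
Full grid after step 4:
  76451/32400 508981/216000 183551/72000 27731/10800
  562621/216000 239033/90000 77897/30000 65857/24000
  46187/14400 6209/2000 278239/90000 631889/216000
  12871/3600 51691/14400 726029/216000 21377/6480

Answer: 46187/14400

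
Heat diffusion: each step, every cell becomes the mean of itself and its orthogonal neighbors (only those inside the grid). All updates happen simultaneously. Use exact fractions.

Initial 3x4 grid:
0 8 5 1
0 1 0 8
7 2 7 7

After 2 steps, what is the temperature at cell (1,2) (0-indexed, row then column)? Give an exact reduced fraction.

Step 1: cell (1,2) = 21/5
Step 2: cell (1,2) = 179/50
Full grid after step 2:
  49/18 89/30 119/30 73/18
  37/15 323/100 179/50 101/20
  37/12 269/80 1187/240 46/9

Answer: 179/50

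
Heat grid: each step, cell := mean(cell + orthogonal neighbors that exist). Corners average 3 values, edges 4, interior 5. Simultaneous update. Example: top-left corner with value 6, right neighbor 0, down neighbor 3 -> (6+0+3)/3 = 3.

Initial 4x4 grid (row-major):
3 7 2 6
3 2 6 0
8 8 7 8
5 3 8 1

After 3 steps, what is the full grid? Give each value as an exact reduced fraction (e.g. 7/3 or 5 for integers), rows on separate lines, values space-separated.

Answer: 9647/2160 29807/7200 6419/1440 8479/2160
16561/3600 30101/6000 26509/6000 3391/720
19741/3600 31277/6000 33349/6000 17207/3600
11831/2160 41747/7200 38179/7200 11719/2160

Derivation:
After step 1:
  13/3 7/2 21/4 8/3
  4 26/5 17/5 5
  6 28/5 37/5 4
  16/3 6 19/4 17/3
After step 2:
  71/18 1097/240 889/240 155/36
  293/60 217/50 21/4 113/30
  157/30 151/25 503/100 331/60
  52/9 1301/240 1429/240 173/36
After step 3:
  9647/2160 29807/7200 6419/1440 8479/2160
  16561/3600 30101/6000 26509/6000 3391/720
  19741/3600 31277/6000 33349/6000 17207/3600
  11831/2160 41747/7200 38179/7200 11719/2160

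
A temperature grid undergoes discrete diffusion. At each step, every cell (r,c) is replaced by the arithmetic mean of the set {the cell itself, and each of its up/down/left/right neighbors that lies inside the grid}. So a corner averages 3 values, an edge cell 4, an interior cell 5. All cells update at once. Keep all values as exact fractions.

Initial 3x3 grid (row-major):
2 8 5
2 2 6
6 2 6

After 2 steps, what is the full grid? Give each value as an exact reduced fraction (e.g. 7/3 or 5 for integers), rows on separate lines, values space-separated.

Answer: 15/4 223/48 46/9
43/12 4 79/16
31/9 4 161/36

Derivation:
After step 1:
  4 17/4 19/3
  3 4 19/4
  10/3 4 14/3
After step 2:
  15/4 223/48 46/9
  43/12 4 79/16
  31/9 4 161/36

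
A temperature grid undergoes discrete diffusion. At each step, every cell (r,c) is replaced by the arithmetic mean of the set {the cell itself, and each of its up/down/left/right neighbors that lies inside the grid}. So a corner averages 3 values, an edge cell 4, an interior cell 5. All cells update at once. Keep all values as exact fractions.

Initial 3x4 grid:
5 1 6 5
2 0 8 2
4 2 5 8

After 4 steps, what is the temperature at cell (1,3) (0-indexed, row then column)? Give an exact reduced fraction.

Answer: 4060349/864000

Derivation:
Step 1: cell (1,3) = 23/4
Step 2: cell (1,3) = 1157/240
Step 3: cell (1,3) = 72031/14400
Step 4: cell (1,3) = 4060349/864000
Full grid after step 4:
  392021/129600 377303/108000 445333/108000 602521/129600
  2618009/864000 1238791/360000 1543891/360000 4060349/864000
  396221/129600 48241/13500 8527/2000 207707/43200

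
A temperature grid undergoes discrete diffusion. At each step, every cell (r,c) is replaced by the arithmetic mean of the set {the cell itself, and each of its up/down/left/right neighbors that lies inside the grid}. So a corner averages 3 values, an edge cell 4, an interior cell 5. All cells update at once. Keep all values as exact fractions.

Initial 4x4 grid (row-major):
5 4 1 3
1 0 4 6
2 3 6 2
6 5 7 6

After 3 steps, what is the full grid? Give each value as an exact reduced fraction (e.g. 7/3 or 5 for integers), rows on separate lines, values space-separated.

Answer: 2917/1080 503/180 2839/900 7409/2160
2003/720 9139/3000 20903/6000 27287/7200
2459/720 4459/1200 1057/250 2177/480
8657/2160 6373/1440 2351/480 451/90

Derivation:
After step 1:
  10/3 5/2 3 10/3
  2 12/5 17/5 15/4
  3 16/5 22/5 5
  13/3 21/4 6 5
After step 2:
  47/18 337/120 367/120 121/36
  161/60 27/10 339/100 929/240
  47/15 73/20 22/5 363/80
  151/36 1127/240 413/80 16/3
After step 3:
  2917/1080 503/180 2839/900 7409/2160
  2003/720 9139/3000 20903/6000 27287/7200
  2459/720 4459/1200 1057/250 2177/480
  8657/2160 6373/1440 2351/480 451/90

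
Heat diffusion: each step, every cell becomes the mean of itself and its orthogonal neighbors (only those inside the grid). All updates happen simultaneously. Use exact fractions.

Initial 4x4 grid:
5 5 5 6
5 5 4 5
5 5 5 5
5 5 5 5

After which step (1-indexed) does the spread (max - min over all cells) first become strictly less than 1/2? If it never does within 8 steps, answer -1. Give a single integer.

Step 1: max=16/3, min=24/5, spread=8/15
Step 2: max=46/9, min=122/25, spread=52/225
  -> spread < 1/2 first at step 2
Step 3: max=683/135, min=1231/250, spread=913/6750
Step 4: max=81251/16200, min=4947/1000, spread=1387/20250
Step 5: max=2431379/486000, min=1115203/225000, spread=563513/12150000
Step 6: max=72757157/14580000, min=22319909/4500000, spread=1377037/45562500
Step 7: max=2180532707/437400000, min=536054369/108000000, spread=190250251/8748000000
Step 8: max=65354001401/13122000000, min=2412620657/486000000, spread=106621831/6561000000

Answer: 2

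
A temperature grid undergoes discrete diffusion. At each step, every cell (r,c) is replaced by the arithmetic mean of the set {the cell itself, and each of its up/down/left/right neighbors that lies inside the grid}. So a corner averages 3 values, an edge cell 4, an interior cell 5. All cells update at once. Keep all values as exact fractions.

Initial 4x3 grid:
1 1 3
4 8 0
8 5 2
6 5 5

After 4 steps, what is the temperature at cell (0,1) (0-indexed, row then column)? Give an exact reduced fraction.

Step 1: cell (0,1) = 13/4
Step 2: cell (0,1) = 611/240
Step 3: cell (0,1) = 46249/14400
Step 4: cell (0,1) = 2791931/864000
Full grid after step 4:
  158453/43200 2791931/864000 399709/129600
  9299/2250 1398499/360000 733079/216000
  16736/3375 1607299/360000 98831/24000
  675079/129600 4268831/864000 21227/4800

Answer: 2791931/864000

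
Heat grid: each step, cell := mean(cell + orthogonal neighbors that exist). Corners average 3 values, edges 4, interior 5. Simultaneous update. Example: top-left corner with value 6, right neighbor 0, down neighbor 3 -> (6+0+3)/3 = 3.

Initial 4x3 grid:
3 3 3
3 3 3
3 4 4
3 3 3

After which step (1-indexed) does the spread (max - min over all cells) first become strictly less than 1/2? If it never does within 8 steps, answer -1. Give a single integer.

Answer: 2

Derivation:
Step 1: max=7/2, min=3, spread=1/2
Step 2: max=809/240, min=3, spread=89/240
  -> spread < 1/2 first at step 2
Step 3: max=449/135, min=733/240, spread=587/2160
Step 4: max=428617/129600, min=7393/2400, spread=5879/25920
Step 5: max=25525553/7776000, min=10487/3375, spread=272701/1555200
Step 6: max=1524135967/466560000, min=40489247/12960000, spread=2660923/18662400
Step 7: max=91039329053/27993600000, min=271214797/86400000, spread=126629393/1119744000
Step 8: max=5444463199927/1679616000000, min=146958183307/46656000000, spread=1231748807/13436928000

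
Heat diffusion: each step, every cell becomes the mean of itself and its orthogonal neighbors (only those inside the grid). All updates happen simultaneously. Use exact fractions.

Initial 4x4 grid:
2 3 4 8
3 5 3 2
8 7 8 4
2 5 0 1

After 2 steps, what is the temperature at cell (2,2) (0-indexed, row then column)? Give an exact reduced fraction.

Step 1: cell (2,2) = 22/5
Step 2: cell (2,2) = 453/100
Full grid after step 2:
  32/9 223/60 64/15 161/36
  491/120 116/25 87/20 64/15
  211/40 237/50 453/100 211/60
  9/2 93/20 49/15 107/36

Answer: 453/100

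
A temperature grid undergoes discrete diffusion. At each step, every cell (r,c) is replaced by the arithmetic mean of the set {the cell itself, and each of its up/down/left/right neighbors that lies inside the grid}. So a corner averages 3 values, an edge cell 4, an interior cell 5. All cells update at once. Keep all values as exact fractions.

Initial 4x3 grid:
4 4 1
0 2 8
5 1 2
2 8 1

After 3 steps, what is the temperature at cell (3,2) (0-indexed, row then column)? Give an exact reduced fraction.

Step 1: cell (3,2) = 11/3
Step 2: cell (3,2) = 29/9
Step 3: cell (3,2) = 7501/2160
Full grid after step 3:
  613/216 14909/4800 361/108
  21121/7200 6071/2000 23921/7200
  2439/800 4957/1500 23251/7200
  839/240 11963/3600 7501/2160

Answer: 7501/2160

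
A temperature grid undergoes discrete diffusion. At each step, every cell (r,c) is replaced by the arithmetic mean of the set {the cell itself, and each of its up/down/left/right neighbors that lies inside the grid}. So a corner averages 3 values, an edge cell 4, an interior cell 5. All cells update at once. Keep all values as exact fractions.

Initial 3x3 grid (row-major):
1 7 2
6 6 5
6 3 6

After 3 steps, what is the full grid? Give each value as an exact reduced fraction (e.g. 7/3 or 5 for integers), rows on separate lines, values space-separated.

After step 1:
  14/3 4 14/3
  19/4 27/5 19/4
  5 21/4 14/3
After step 2:
  161/36 281/60 161/36
  1189/240 483/100 1169/240
  5 1219/240 44/9
After step 3:
  10159/2160 4153/900 10099/2160
  69323/14400 9767/2000 68623/14400
  451/90 71273/14400 2671/540

Answer: 10159/2160 4153/900 10099/2160
69323/14400 9767/2000 68623/14400
451/90 71273/14400 2671/540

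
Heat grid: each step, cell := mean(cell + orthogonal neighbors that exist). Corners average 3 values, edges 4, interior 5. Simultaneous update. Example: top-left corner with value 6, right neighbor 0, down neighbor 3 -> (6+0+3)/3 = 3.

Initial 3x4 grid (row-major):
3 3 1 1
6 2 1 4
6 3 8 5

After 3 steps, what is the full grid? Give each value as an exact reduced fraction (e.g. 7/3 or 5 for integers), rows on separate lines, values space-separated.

After step 1:
  4 9/4 3/2 2
  17/4 3 16/5 11/4
  5 19/4 17/4 17/3
After step 2:
  7/2 43/16 179/80 25/12
  65/16 349/100 147/50 817/240
  14/3 17/4 67/15 38/9
After step 3:
  41/12 2383/800 5969/2400 103/40
  18863/4800 1743/500 9923/3000 45539/14400
  623/144 2531/600 14291/3600 8707/2160

Answer: 41/12 2383/800 5969/2400 103/40
18863/4800 1743/500 9923/3000 45539/14400
623/144 2531/600 14291/3600 8707/2160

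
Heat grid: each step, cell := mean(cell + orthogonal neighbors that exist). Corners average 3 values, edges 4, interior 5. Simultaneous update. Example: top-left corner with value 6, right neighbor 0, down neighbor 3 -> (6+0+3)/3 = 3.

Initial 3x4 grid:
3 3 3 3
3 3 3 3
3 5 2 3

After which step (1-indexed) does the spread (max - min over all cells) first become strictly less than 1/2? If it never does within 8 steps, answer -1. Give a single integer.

Step 1: max=11/3, min=8/3, spread=1
Step 2: max=407/120, min=43/15, spread=21/40
Step 3: max=3587/1080, min=529/180, spread=413/1080
  -> spread < 1/2 first at step 3
Step 4: max=104561/32400, min=160141/54000, spread=21191/81000
Step 5: max=3120167/972000, min=107431/36000, spread=21953/97200
Step 6: max=46290517/14580000, min=29247203/9720000, spread=193577/1166400
Step 7: max=691172507/218700000, min=1760462777/583200000, spread=9919669/69984000
Step 8: max=165008264377/52488000000, min=35373687431/11664000000, spread=18645347/167961600

Answer: 3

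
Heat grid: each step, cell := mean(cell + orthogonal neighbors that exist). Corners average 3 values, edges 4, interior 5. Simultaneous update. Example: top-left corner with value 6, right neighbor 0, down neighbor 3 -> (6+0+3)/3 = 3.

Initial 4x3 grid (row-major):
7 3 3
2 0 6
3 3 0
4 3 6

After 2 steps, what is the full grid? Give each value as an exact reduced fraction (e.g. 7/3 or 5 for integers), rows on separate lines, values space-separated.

After step 1:
  4 13/4 4
  3 14/5 9/4
  3 9/5 15/4
  10/3 4 3
After step 2:
  41/12 281/80 19/6
  16/5 131/50 16/5
  167/60 307/100 27/10
  31/9 91/30 43/12

Answer: 41/12 281/80 19/6
16/5 131/50 16/5
167/60 307/100 27/10
31/9 91/30 43/12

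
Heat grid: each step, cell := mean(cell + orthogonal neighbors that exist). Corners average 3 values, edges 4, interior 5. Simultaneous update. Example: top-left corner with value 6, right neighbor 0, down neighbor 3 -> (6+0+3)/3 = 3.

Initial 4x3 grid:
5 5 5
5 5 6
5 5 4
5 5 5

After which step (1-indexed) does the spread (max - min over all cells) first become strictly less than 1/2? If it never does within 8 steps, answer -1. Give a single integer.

Step 1: max=16/3, min=14/3, spread=2/3
Step 2: max=77/15, min=73/15, spread=4/15
  -> spread < 1/2 first at step 2
Step 3: max=692/135, min=658/135, spread=34/135
Step 4: max=54841/10800, min=53159/10800, spread=841/5400
Step 5: max=61547/12150, min=59953/12150, spread=797/6075
Step 6: max=39266393/7776000, min=38493607/7776000, spread=386393/3888000
Step 7: max=352732223/69984000, min=347107777/69984000, spread=2812223/34992000
Step 8: max=28180517629/5598720000, min=27806682371/5598720000, spread=186917629/2799360000

Answer: 2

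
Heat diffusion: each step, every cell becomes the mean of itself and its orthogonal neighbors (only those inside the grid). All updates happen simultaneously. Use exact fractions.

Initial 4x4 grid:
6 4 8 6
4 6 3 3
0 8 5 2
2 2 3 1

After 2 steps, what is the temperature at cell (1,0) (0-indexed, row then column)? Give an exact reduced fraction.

Answer: 103/24

Derivation:
Step 1: cell (1,0) = 4
Step 2: cell (1,0) = 103/24
Full grid after step 2:
  44/9 251/48 263/48 173/36
  103/24 121/25 459/100 203/48
  391/120 413/100 189/50 249/80
  103/36 361/120 127/40 5/2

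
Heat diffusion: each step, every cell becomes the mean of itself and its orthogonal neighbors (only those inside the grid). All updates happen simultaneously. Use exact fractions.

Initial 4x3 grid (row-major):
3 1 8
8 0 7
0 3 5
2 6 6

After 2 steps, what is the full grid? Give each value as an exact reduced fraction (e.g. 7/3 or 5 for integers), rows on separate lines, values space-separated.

After step 1:
  4 3 16/3
  11/4 19/5 5
  13/4 14/5 21/4
  8/3 17/4 17/3
After step 2:
  13/4 121/30 40/9
  69/20 347/100 1163/240
  43/15 387/100 1123/240
  61/18 923/240 91/18

Answer: 13/4 121/30 40/9
69/20 347/100 1163/240
43/15 387/100 1123/240
61/18 923/240 91/18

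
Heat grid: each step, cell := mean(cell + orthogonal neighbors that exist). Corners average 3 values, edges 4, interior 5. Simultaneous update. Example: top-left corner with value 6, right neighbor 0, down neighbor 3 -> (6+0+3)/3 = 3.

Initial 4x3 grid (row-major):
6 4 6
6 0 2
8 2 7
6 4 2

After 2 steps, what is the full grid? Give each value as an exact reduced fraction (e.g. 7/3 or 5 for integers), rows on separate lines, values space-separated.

After step 1:
  16/3 4 4
  5 14/5 15/4
  11/2 21/5 13/4
  6 7/2 13/3
After step 2:
  43/9 121/30 47/12
  559/120 79/20 69/20
  207/40 77/20 233/60
  5 541/120 133/36

Answer: 43/9 121/30 47/12
559/120 79/20 69/20
207/40 77/20 233/60
5 541/120 133/36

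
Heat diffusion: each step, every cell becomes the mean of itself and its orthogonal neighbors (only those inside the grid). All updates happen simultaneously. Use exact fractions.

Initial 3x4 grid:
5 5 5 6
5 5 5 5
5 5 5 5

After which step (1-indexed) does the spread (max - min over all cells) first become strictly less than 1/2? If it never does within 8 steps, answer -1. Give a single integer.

Answer: 1

Derivation:
Step 1: max=16/3, min=5, spread=1/3
  -> spread < 1/2 first at step 1
Step 2: max=95/18, min=5, spread=5/18
Step 3: max=1121/216, min=5, spread=41/216
Step 4: max=133817/25920, min=5, spread=4217/25920
Step 5: max=7985149/1555200, min=36079/7200, spread=38417/311040
Step 6: max=477760211/93312000, min=722597/144000, spread=1903471/18662400
Step 7: max=28594589089/5598720000, min=21715759/4320000, spread=18038617/223948800
Step 8: max=1712884182851/335923200000, min=1956926759/388800000, spread=883978523/13436928000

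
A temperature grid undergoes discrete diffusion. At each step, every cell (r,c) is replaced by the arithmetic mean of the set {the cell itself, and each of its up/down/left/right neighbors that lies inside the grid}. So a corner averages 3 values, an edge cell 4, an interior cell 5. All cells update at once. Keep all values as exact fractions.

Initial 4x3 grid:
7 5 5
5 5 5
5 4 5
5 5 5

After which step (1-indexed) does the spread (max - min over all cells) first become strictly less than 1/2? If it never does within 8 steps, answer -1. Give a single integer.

Step 1: max=17/3, min=19/4, spread=11/12
Step 2: max=50/9, min=477/100, spread=707/900
Step 3: max=11503/2160, min=23189/4800, spread=21359/43200
  -> spread < 1/2 first at step 3
Step 4: max=170783/32400, min=209449/43200, spread=10957/25920
Step 5: max=20201309/3888000, min=12658781/2592000, spread=97051/311040
Step 6: max=1204589281/233280000, min=761675179/155520000, spread=4966121/18662400
Step 7: max=71810999579/13996800000, min=45924699761/9331200000, spread=46783199/223948800
Step 8: max=4291863854761/839808000000, min=2764212989299/559872000000, spread=2328709933/13436928000

Answer: 3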